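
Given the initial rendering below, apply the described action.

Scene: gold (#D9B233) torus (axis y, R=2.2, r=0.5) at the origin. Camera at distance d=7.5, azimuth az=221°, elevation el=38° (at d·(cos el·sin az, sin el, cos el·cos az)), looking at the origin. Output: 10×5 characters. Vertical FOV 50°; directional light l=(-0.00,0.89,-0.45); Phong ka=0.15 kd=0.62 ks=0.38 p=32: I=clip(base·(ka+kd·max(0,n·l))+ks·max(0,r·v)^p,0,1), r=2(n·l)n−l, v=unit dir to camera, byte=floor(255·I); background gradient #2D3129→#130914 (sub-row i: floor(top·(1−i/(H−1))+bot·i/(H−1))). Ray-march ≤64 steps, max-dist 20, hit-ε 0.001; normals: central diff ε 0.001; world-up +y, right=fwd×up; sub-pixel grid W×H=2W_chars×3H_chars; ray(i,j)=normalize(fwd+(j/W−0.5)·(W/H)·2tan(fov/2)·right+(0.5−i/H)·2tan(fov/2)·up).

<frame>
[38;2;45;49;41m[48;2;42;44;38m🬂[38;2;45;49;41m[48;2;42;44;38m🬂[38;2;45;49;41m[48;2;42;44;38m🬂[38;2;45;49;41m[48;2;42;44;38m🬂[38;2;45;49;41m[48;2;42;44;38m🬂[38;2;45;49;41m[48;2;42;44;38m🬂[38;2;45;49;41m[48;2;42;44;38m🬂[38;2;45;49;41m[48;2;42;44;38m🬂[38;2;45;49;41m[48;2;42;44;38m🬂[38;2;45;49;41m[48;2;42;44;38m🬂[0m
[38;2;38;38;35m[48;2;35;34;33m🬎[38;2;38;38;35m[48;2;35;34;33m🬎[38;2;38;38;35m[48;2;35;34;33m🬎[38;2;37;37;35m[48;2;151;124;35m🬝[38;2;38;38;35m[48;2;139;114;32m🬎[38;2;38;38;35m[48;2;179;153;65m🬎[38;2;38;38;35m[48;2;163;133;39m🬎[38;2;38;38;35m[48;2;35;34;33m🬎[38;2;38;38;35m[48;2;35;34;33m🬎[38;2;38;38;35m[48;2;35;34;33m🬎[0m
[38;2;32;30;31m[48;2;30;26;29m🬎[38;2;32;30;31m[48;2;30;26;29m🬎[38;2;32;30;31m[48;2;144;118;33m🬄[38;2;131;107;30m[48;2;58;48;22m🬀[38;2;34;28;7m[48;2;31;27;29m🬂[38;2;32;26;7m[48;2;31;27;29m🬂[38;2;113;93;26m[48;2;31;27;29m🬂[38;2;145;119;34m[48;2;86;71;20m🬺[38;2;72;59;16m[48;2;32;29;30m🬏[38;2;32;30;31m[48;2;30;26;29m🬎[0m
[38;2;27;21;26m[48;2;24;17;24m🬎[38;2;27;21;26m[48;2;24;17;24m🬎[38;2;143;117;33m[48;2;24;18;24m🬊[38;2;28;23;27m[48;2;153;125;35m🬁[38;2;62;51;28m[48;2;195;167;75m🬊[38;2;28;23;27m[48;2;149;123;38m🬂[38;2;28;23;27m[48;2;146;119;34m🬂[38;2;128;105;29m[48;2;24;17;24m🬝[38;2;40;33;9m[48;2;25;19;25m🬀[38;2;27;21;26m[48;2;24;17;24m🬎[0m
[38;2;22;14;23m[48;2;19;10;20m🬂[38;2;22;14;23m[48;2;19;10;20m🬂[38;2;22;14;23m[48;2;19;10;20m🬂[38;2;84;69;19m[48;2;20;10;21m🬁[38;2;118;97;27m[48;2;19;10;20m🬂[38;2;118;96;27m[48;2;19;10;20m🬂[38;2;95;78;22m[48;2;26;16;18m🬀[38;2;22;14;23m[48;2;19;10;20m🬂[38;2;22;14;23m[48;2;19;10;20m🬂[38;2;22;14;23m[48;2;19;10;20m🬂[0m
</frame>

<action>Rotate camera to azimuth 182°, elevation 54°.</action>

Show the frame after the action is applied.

<frame>
[38;2;45;49;41m[48;2;42;44;38m🬂[38;2;45;49;41m[48;2;42;44;38m🬂[38;2;45;49;41m[48;2;42;44;38m🬂[38;2;45;49;41m[48;2;42;44;38m🬂[38;2;45;49;41m[48;2;42;44;38m🬂[38;2;45;49;41m[48;2;42;44;38m🬂[38;2;45;49;41m[48;2;42;44;38m🬂[38;2;45;49;41m[48;2;42;44;38m🬂[38;2;45;49;41m[48;2;42;44;38m🬂[38;2;45;49;41m[48;2;42;44;38m🬂[0m
[38;2;38;38;35m[48;2;35;34;33m🬎[38;2;38;38;35m[48;2;35;34;33m🬎[38;2;38;38;35m[48;2;35;34;33m🬎[38;2;38;39;35m[48;2;136;112;31m🬆[38;2;56;51;31m[48;2;151;124;36m🬡[38;2;60;53;27m[48;2;198;169;72m🬰[38;2;39;40;36m[48;2;137;112;32m🬂[38;2;149;122;35m[48;2;37;37;35m🬏[38;2;38;38;35m[48;2;35;34;33m🬎[38;2;38;38;35m[48;2;35;34;33m🬎[0m
[38;2;32;30;31m[48;2;30;26;29m🬎[38;2;32;30;31m[48;2;30;26;29m🬎[38;2;148;121;34m[48;2;31;28;30m▐[38;2;112;92;26m[48;2;47;40;26m▌[38;2;32;30;31m[48;2;30;26;29m🬎[38;2;32;30;31m[48;2;30;26;29m🬎[38;2;84;69;19m[48;2;31;28;30m🬁[38;2;146;120;34m[48;2;101;83;23m🬨[38;2;32;30;31m[48;2;30;26;29m🬎[38;2;32;30;31m[48;2;30;26;29m🬎[0m
[38;2;27;21;26m[48;2;24;17;24m🬎[38;2;27;21;26m[48;2;24;17;24m🬎[38;2;140;115;32m[48;2;26;20;25m▐[38;2;28;23;27m[48;2;136;112;31m🬁[38;2;27;21;26m[48;2;124;102;29m🬎[38;2;27;21;26m[48;2;105;86;24m🬎[38;2;27;22;26m[48;2;132;107;30m🬆[38;2;154;126;35m[48;2;114;93;26m🬜[38;2;27;21;26m[48;2;24;17;24m🬎[38;2;27;21;26m[48;2;24;17;24m🬎[0m
[38;2;22;14;23m[48;2;19;10;20m🬂[38;2;22;14;23m[48;2;19;10;20m🬂[38;2;22;14;23m[48;2;19;10;20m🬂[38;2;137;112;32m[48;2;19;10;20m🬂[38;2;159;133;45m[48;2;19;9;20m🬎[38;2;168;140;50m[48;2;19;9;20m🬎[38;2;148;122;35m[48;2;19;9;20m🬆[38;2;114;93;26m[48;2;20;10;21m🬀[38;2;22;14;23m[48;2;19;10;20m🬂[38;2;22;14;23m[48;2;19;10;20m🬂[0m
</frame>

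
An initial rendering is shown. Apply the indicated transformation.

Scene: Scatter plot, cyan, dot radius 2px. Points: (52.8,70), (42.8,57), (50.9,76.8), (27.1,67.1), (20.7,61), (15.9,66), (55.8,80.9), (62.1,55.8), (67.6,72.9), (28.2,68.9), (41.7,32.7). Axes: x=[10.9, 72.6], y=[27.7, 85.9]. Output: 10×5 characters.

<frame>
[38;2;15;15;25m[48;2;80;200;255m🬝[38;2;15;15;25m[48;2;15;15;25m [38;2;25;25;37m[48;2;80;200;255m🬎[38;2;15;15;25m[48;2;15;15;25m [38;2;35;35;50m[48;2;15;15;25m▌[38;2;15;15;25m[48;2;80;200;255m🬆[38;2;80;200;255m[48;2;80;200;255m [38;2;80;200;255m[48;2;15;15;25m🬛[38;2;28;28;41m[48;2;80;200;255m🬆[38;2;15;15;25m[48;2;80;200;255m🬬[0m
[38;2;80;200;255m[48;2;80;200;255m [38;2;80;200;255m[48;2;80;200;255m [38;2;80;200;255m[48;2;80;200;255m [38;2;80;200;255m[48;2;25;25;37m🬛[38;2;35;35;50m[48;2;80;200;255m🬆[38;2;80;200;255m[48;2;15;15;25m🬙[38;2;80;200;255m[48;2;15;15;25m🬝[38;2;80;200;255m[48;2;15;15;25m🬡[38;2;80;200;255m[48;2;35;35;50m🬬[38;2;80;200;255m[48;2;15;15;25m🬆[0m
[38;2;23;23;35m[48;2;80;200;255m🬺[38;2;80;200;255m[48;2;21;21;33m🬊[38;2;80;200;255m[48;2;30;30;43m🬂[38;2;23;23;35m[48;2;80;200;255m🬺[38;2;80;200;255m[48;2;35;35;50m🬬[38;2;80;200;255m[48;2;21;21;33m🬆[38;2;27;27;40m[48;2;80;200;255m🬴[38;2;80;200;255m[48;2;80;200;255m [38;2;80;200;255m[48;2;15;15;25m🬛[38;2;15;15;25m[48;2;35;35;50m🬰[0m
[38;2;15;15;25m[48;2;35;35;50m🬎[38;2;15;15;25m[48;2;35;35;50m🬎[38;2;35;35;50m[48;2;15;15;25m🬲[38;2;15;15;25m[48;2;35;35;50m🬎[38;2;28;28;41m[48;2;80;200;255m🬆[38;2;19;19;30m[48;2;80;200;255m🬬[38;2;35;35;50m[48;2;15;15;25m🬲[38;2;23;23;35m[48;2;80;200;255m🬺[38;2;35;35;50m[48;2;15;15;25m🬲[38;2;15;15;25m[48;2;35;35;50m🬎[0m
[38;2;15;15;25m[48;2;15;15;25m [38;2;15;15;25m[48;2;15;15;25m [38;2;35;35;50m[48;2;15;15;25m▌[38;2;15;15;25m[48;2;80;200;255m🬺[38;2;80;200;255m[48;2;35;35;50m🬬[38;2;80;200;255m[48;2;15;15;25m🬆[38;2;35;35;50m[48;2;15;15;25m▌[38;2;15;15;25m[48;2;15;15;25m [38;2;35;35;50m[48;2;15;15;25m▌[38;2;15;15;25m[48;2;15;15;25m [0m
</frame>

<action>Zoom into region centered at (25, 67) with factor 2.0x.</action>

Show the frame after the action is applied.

<frame>
[38;2;15;15;25m[48;2;15;15;25m [38;2;15;15;25m[48;2;15;15;25m [38;2;35;35;50m[48;2;15;15;25m▌[38;2;15;15;25m[48;2;15;15;25m [38;2;35;35;50m[48;2;15;15;25m▌[38;2;15;15;25m[48;2;15;15;25m [38;2;35;35;50m[48;2;15;15;25m▌[38;2;15;15;25m[48;2;15;15;25m [38;2;35;35;50m[48;2;15;15;25m▌[38;2;15;15;25m[48;2;15;15;25m [0m
[38;2;35;35;50m[48;2;15;15;25m🬂[38;2;23;23;35m[48;2;80;200;255m🬝[38;2;35;35;50m[48;2;15;15;25m🬕[38;2;35;35;50m[48;2;15;15;25m🬂[38;2;31;31;45m[48;2;80;200;255m🬝[38;2;35;35;50m[48;2;80;200;255m🬂[38;2;27;27;40m[48;2;80;200;255m🬬[38;2;35;35;50m[48;2;15;15;25m🬂[38;2;35;35;50m[48;2;15;15;25m🬕[38;2;35;35;50m[48;2;15;15;25m🬂[0m
[38;2;19;19;30m[48;2;80;200;255m🬴[38;2;80;200;255m[48;2;80;200;255m [38;2;80;200;255m[48;2;15;15;25m🬺[38;2;21;21;33m[48;2;80;200;255m🬊[38;2;80;200;255m[48;2;28;28;41m🬊[38;2;80;200;255m[48;2;80;200;255m [38;2;80;200;255m[48;2;28;28;41m🬆[38;2;15;15;25m[48;2;35;35;50m🬰[38;2;35;35;50m[48;2;15;15;25m🬛[38;2;15;15;25m[48;2;35;35;50m🬰[0m
[38;2;15;15;25m[48;2;35;35;50m🬎[38;2;23;23;35m[48;2;80;200;255m🬺[38;2;80;200;255m[48;2;35;35;50m🬊[38;2;80;200;255m[48;2;35;35;50m🬝[38;2;80;200;255m[48;2;27;27;40m🬀[38;2;15;15;25m[48;2;35;35;50m🬎[38;2;35;35;50m[48;2;15;15;25m🬲[38;2;15;15;25m[48;2;35;35;50m🬎[38;2;35;35;50m[48;2;15;15;25m🬲[38;2;15;15;25m[48;2;35;35;50m🬎[0m
[38;2;15;15;25m[48;2;15;15;25m [38;2;15;15;25m[48;2;15;15;25m [38;2;35;35;50m[48;2;15;15;25m▌[38;2;15;15;25m[48;2;15;15;25m [38;2;35;35;50m[48;2;15;15;25m▌[38;2;15;15;25m[48;2;15;15;25m [38;2;35;35;50m[48;2;15;15;25m▌[38;2;15;15;25m[48;2;15;15;25m [38;2;35;35;50m[48;2;15;15;25m▌[38;2;15;15;25m[48;2;15;15;25m [0m
</frame>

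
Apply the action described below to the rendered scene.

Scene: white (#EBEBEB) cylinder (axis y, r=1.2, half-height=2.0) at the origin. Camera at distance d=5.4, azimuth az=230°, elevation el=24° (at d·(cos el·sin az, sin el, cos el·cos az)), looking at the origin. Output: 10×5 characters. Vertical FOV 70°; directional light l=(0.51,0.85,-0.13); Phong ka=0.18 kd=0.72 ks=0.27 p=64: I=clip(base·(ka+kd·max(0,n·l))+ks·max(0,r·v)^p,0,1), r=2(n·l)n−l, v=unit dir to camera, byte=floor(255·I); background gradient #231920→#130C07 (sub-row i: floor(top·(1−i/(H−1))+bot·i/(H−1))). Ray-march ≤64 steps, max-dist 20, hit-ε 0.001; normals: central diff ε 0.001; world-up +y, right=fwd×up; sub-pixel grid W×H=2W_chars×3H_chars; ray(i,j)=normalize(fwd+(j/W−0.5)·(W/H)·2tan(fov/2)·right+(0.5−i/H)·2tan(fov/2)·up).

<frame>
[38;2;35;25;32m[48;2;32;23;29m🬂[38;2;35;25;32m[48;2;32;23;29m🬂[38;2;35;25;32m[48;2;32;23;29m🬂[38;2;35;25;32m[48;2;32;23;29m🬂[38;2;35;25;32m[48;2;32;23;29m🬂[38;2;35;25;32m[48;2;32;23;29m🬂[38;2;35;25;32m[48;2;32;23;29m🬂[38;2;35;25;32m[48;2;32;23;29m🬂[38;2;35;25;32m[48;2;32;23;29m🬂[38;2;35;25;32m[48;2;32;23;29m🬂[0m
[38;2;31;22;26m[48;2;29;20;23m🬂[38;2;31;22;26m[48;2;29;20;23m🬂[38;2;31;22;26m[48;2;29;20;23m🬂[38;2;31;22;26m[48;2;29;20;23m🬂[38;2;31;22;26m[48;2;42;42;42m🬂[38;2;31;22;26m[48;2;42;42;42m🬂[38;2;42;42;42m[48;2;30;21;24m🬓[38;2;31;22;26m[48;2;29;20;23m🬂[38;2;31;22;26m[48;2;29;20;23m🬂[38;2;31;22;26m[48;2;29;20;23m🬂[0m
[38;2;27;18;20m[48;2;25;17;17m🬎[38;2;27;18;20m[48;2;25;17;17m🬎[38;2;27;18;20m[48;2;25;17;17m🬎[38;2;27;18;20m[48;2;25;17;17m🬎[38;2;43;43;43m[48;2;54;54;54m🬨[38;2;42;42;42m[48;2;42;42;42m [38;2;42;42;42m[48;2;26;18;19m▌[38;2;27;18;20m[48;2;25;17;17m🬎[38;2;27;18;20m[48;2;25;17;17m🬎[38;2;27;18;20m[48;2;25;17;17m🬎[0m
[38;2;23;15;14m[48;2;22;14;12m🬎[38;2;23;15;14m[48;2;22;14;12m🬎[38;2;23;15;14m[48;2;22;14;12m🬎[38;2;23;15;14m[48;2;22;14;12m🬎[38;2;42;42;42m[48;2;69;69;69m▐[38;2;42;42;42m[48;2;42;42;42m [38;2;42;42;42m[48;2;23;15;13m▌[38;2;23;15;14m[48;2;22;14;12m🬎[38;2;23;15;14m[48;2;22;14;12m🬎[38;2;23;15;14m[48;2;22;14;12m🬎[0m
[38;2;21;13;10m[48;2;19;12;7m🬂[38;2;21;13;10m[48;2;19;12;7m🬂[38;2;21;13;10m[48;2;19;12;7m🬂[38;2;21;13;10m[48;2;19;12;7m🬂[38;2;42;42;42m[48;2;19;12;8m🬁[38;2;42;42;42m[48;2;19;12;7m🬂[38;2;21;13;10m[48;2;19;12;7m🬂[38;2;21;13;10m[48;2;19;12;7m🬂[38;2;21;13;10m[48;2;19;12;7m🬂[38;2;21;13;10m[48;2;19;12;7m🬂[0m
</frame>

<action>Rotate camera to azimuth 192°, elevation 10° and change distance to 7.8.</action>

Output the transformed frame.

<frame>
[38;2;35;25;32m[48;2;32;23;29m🬂[38;2;35;25;32m[48;2;32;23;29m🬂[38;2;35;25;32m[48;2;32;23;29m🬂[38;2;35;25;32m[48;2;32;23;29m🬂[38;2;35;25;32m[48;2;32;23;29m🬂[38;2;35;25;32m[48;2;32;23;29m🬂[38;2;35;25;32m[48;2;32;23;29m🬂[38;2;35;25;32m[48;2;32;23;29m🬂[38;2;35;25;32m[48;2;32;23;29m🬂[38;2;35;25;32m[48;2;32;23;29m🬂[0m
[38;2;31;22;26m[48;2;29;20;23m🬂[38;2;31;22;26m[48;2;29;20;23m🬂[38;2;31;22;26m[48;2;29;20;23m🬂[38;2;31;22;26m[48;2;29;20;23m🬂[38;2;30;21;24m[48;2;90;90;90m🬝[38;2;30;21;25m[48;2;43;43;43m🬎[38;2;31;22;26m[48;2;29;20;23m🬂[38;2;31;22;26m[48;2;29;20;23m🬂[38;2;31;22;26m[48;2;29;20;23m🬂[38;2;31;22;26m[48;2;29;20;23m🬂[0m
[38;2;27;18;20m[48;2;25;17;17m🬎[38;2;27;18;20m[48;2;25;17;17m🬎[38;2;27;18;20m[48;2;25;17;17m🬎[38;2;27;18;20m[48;2;25;17;17m🬎[38;2;26;18;19m[48;2;91;91;91m▌[38;2;45;45;45m[48;2;42;42;42m▌[38;2;27;18;20m[48;2;25;17;17m🬎[38;2;27;18;20m[48;2;25;17;17m🬎[38;2;27;18;20m[48;2;25;17;17m🬎[38;2;27;18;20m[48;2;25;17;17m🬎[0m
[38;2;23;15;14m[48;2;22;14;12m🬎[38;2;23;15;14m[48;2;22;14;12m🬎[38;2;23;15;14m[48;2;22;14;12m🬎[38;2;23;15;14m[48;2;22;14;12m🬎[38;2;93;93;93m[48;2;22;14;13m🬉[38;2;43;43;43m[48;2;22;14;12m🬎[38;2;23;15;14m[48;2;22;14;12m🬎[38;2;23;15;14m[48;2;22;14;12m🬎[38;2;23;15;14m[48;2;22;14;12m🬎[38;2;23;15;14m[48;2;22;14;12m🬎[0m
[38;2;21;13;10m[48;2;19;12;7m🬂[38;2;21;13;10m[48;2;19;12;7m🬂[38;2;21;13;10m[48;2;19;12;7m🬂[38;2;21;13;10m[48;2;19;12;7m🬂[38;2;21;13;10m[48;2;19;12;7m🬂[38;2;21;13;10m[48;2;19;12;7m🬂[38;2;21;13;10m[48;2;19;12;7m🬂[38;2;21;13;10m[48;2;19;12;7m🬂[38;2;21;13;10m[48;2;19;12;7m🬂[38;2;21;13;10m[48;2;19;12;7m🬂[0m
</frame>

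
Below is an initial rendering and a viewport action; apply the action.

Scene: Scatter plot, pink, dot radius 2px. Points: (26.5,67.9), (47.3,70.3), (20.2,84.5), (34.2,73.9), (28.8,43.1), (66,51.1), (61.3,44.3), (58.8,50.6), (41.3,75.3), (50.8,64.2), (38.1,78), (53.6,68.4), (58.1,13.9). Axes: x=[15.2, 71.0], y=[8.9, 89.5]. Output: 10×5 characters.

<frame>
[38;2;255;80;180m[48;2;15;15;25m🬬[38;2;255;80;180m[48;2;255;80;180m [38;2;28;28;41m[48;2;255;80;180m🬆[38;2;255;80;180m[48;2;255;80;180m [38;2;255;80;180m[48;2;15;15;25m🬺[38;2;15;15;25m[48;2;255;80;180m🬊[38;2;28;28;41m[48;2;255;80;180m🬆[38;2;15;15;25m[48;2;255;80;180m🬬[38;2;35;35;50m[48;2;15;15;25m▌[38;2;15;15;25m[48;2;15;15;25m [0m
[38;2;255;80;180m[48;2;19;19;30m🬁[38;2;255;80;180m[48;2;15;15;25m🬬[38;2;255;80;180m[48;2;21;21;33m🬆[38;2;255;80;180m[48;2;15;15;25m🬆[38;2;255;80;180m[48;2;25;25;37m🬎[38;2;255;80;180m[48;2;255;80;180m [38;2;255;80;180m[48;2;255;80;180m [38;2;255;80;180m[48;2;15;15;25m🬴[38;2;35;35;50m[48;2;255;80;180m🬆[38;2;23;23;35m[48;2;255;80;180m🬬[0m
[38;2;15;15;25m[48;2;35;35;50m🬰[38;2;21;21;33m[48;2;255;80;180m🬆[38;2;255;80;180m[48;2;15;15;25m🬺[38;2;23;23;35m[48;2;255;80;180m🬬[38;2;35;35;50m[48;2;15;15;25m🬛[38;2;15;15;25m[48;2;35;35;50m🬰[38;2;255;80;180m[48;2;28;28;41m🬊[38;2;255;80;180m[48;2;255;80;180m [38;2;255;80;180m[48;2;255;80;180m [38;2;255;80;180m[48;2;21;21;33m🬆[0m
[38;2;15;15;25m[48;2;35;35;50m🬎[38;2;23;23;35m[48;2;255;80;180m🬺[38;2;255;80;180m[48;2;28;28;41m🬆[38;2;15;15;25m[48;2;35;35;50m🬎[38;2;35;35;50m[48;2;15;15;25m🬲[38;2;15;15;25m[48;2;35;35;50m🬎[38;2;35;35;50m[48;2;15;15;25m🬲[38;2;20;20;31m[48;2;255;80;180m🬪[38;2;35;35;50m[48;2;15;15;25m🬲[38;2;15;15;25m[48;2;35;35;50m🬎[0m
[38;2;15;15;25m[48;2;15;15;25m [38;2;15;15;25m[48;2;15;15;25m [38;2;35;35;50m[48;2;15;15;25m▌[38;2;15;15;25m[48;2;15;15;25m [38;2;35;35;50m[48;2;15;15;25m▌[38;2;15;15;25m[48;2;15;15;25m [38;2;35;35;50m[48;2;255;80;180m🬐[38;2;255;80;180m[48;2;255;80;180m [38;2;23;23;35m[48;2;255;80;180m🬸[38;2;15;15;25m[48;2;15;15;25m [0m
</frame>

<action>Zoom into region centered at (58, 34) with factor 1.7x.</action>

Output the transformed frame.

<frame>
[38;2;15;15;25m[48;2;15;15;25m [38;2;15;15;25m[48;2;15;15;25m [38;2;35;35;50m[48;2;15;15;25m▌[38;2;15;15;25m[48;2;255;80;180m🬝[38;2;35;35;50m[48;2;255;80;180m🬀[38;2;15;15;25m[48;2;255;80;180m🬂[38;2;35;35;50m[48;2;255;80;180m🬀[38;2;255;80;180m[48;2;255;80;180m [38;2;23;23;35m[48;2;255;80;180m🬸[38;2;15;15;25m[48;2;15;15;25m [0m
[38;2;35;35;50m[48;2;15;15;25m🬂[38;2;35;35;50m[48;2;15;15;25m🬂[38;2;35;35;50m[48;2;15;15;25m🬕[38;2;35;35;50m[48;2;15;15;25m🬂[38;2;255;80;180m[48;2;28;28;41m🬊[38;2;255;80;180m[48;2;15;15;25m🬬[38;2;255;80;180m[48;2;21;21;33m🬆[38;2;255;80;180m[48;2;19;19;30m🬀[38;2;35;35;50m[48;2;15;15;25m🬕[38;2;35;35;50m[48;2;15;15;25m🬂[0m
[38;2;15;15;25m[48;2;35;35;50m🬰[38;2;15;15;25m[48;2;35;35;50m🬰[38;2;35;35;50m[48;2;15;15;25m🬛[38;2;15;15;25m[48;2;35;35;50m🬰[38;2;35;35;50m[48;2;15;15;25m🬛[38;2;15;15;25m[48;2;35;35;50m🬰[38;2;35;35;50m[48;2;15;15;25m🬛[38;2;15;15;25m[48;2;35;35;50m🬰[38;2;35;35;50m[48;2;15;15;25m🬛[38;2;15;15;25m[48;2;35;35;50m🬰[0m
[38;2;15;15;25m[48;2;35;35;50m🬎[38;2;15;15;25m[48;2;35;35;50m🬎[38;2;35;35;50m[48;2;15;15;25m🬲[38;2;15;15;25m[48;2;35;35;50m🬎[38;2;28;28;41m[48;2;255;80;180m🬆[38;2;19;19;30m[48;2;255;80;180m🬬[38;2;35;35;50m[48;2;15;15;25m🬲[38;2;15;15;25m[48;2;35;35;50m🬎[38;2;35;35;50m[48;2;15;15;25m🬲[38;2;15;15;25m[48;2;35;35;50m🬎[0m
[38;2;15;15;25m[48;2;15;15;25m [38;2;15;15;25m[48;2;15;15;25m [38;2;35;35;50m[48;2;15;15;25m▌[38;2;15;15;25m[48;2;255;80;180m🬺[38;2;255;80;180m[48;2;35;35;50m🬬[38;2;255;80;180m[48;2;15;15;25m🬆[38;2;35;35;50m[48;2;15;15;25m▌[38;2;15;15;25m[48;2;15;15;25m [38;2;35;35;50m[48;2;15;15;25m▌[38;2;15;15;25m[48;2;15;15;25m [0m
</frame>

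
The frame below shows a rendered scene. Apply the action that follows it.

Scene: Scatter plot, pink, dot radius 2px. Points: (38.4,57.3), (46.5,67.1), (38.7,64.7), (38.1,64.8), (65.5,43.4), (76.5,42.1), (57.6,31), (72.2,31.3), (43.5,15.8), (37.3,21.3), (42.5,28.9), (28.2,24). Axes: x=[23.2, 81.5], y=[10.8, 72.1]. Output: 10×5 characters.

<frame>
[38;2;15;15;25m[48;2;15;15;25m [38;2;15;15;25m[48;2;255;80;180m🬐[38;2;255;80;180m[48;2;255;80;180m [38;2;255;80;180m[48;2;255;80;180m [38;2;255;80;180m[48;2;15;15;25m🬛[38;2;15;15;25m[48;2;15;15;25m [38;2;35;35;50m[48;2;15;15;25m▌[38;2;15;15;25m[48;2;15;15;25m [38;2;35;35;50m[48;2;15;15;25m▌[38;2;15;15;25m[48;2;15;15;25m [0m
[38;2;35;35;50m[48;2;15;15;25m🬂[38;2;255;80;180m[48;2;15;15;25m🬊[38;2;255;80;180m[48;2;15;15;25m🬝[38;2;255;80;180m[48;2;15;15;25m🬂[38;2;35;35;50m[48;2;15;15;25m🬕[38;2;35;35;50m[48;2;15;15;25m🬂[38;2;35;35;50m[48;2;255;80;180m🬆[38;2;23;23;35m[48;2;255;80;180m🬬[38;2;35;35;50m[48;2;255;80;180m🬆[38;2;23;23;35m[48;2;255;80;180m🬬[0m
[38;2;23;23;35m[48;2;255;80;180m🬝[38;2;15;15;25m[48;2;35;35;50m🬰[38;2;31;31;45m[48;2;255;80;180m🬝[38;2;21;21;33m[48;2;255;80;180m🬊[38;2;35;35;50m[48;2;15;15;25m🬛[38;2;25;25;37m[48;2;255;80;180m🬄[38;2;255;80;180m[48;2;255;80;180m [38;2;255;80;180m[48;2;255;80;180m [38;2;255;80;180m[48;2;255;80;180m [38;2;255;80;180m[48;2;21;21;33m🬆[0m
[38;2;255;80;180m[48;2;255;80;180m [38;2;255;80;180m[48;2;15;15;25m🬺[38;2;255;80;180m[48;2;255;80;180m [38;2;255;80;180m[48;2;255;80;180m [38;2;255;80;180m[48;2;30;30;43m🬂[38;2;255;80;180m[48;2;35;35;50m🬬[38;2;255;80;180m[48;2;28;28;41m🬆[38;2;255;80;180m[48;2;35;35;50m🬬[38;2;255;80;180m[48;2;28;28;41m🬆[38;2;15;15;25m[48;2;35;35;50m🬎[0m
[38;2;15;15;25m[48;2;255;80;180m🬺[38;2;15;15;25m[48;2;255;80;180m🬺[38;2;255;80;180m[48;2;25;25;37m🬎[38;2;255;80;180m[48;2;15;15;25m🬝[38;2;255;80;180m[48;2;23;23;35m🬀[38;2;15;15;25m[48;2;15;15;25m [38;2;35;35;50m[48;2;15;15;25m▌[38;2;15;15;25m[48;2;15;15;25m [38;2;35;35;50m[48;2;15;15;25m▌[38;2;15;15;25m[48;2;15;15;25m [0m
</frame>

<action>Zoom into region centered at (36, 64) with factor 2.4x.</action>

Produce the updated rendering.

<frame>
[38;2;15;15;25m[48;2;15;15;25m [38;2;15;15;25m[48;2;15;15;25m [38;2;35;35;50m[48;2;15;15;25m▌[38;2;15;15;25m[48;2;15;15;25m [38;2;35;35;50m[48;2;15;15;25m▌[38;2;15;15;25m[48;2;15;15;25m [38;2;35;35;50m[48;2;15;15;25m▌[38;2;15;15;25m[48;2;15;15;25m [38;2;35;35;50m[48;2;15;15;25m▌[38;2;15;15;25m[48;2;15;15;25m [0m
[38;2;35;35;50m[48;2;15;15;25m🬂[38;2;35;35;50m[48;2;15;15;25m🬂[38;2;35;35;50m[48;2;15;15;25m🬕[38;2;35;35;50m[48;2;15;15;25m🬂[38;2;35;35;50m[48;2;15;15;25m🬕[38;2;28;28;41m[48;2;255;80;180m🬆[38;2;27;27;40m[48;2;255;80;180m🬬[38;2;23;23;35m[48;2;255;80;180m🬝[38;2;35;35;50m[48;2;255;80;180m🬀[38;2;255;80;180m[48;2;28;28;41m🬱[0m
[38;2;15;15;25m[48;2;35;35;50m🬰[38;2;15;15;25m[48;2;35;35;50m🬰[38;2;35;35;50m[48;2;15;15;25m🬛[38;2;15;15;25m[48;2;35;35;50m🬰[38;2;255;80;180m[48;2;31;31;45m🬁[38;2;255;80;180m[48;2;15;15;25m🬬[38;2;255;80;180m[48;2;28;28;41m🬆[38;2;15;15;25m[48;2;35;35;50m🬰[38;2;255;80;180m[48;2;28;28;41m🬊[38;2;255;80;180m[48;2;23;23;35m🬀[0m
[38;2;15;15;25m[48;2;35;35;50m🬎[38;2;15;15;25m[48;2;35;35;50m🬎[38;2;35;35;50m[48;2;15;15;25m🬲[38;2;15;15;25m[48;2;35;35;50m🬎[38;2;31;31;45m[48;2;255;80;180m🬴[38;2;255;80;180m[48;2;255;80;180m [38;2;255;80;180m[48;2;25;25;37m🬛[38;2;15;15;25m[48;2;35;35;50m🬎[38;2;35;35;50m[48;2;15;15;25m🬲[38;2;15;15;25m[48;2;35;35;50m🬎[0m
[38;2;15;15;25m[48;2;15;15;25m [38;2;15;15;25m[48;2;15;15;25m [38;2;35;35;50m[48;2;15;15;25m▌[38;2;15;15;25m[48;2;15;15;25m [38;2;35;35;50m[48;2;15;15;25m▌[38;2;15;15;25m[48;2;255;80;180m🬺[38;2;35;35;50m[48;2;15;15;25m▌[38;2;15;15;25m[48;2;15;15;25m [38;2;35;35;50m[48;2;15;15;25m▌[38;2;15;15;25m[48;2;15;15;25m [0m
</frame>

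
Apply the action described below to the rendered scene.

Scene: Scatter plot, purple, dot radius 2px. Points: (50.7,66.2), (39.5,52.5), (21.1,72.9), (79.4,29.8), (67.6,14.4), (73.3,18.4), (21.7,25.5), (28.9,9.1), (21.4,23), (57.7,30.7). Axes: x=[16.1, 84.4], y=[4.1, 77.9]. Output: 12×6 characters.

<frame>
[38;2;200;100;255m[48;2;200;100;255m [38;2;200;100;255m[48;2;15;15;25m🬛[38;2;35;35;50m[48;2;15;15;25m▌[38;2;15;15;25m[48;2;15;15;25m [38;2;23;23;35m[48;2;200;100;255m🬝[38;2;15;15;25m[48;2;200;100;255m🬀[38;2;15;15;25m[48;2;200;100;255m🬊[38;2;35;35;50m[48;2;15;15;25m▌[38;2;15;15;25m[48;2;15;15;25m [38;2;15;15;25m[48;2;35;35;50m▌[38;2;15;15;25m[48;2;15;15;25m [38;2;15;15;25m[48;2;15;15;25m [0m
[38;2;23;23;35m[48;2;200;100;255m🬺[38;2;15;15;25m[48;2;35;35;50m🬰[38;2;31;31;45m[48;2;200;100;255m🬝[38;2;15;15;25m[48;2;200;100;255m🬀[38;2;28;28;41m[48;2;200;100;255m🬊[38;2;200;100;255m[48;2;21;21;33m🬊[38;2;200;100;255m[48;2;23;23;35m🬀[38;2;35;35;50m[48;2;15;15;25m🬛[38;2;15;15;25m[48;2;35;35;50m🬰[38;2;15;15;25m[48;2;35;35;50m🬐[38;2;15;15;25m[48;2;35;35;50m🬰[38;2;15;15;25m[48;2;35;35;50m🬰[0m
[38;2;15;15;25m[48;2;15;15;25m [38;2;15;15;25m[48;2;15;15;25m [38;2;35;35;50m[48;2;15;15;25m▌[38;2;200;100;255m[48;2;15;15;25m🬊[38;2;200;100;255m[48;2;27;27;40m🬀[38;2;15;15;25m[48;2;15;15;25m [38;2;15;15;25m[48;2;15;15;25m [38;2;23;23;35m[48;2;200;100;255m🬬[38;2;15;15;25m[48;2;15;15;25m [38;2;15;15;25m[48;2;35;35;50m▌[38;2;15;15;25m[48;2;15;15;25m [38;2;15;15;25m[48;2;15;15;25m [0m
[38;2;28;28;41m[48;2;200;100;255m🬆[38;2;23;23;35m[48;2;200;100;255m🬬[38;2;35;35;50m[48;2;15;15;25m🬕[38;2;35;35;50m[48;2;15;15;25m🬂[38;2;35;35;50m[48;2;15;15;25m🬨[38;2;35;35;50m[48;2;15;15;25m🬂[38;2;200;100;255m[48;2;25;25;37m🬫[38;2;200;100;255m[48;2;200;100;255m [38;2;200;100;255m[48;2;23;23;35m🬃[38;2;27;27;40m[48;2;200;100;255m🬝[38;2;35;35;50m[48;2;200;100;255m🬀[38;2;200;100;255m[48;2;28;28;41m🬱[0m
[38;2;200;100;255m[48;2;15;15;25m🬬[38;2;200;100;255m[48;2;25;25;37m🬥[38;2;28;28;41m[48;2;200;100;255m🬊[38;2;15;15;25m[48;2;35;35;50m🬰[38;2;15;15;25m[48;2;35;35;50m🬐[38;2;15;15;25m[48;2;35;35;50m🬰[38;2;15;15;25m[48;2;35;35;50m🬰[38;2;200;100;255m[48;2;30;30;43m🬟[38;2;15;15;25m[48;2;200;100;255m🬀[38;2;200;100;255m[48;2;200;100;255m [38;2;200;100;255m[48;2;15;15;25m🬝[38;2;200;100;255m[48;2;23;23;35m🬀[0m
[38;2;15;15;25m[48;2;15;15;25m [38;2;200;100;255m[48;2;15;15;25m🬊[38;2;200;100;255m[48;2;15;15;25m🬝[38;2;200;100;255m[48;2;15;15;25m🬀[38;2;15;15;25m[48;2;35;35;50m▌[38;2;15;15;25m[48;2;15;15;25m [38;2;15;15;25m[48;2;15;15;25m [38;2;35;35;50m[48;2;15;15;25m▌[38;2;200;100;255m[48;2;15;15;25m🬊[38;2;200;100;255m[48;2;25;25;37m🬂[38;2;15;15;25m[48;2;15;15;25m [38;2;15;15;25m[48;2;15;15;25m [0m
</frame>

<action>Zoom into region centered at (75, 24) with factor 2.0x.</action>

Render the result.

<frame>
[38;2;15;15;25m[48;2;15;15;25m [38;2;15;15;25m[48;2;15;15;25m [38;2;35;35;50m[48;2;15;15;25m▌[38;2;15;15;25m[48;2;15;15;25m [38;2;15;15;25m[48;2;35;35;50m▌[38;2;15;15;25m[48;2;15;15;25m [38;2;15;15;25m[48;2;15;15;25m [38;2;35;35;50m[48;2;15;15;25m▌[38;2;15;15;25m[48;2;15;15;25m [38;2;15;15;25m[48;2;35;35;50m▌[38;2;15;15;25m[48;2;15;15;25m [38;2;15;15;25m[48;2;15;15;25m [0m
[38;2;200;100;255m[48;2;15;15;25m🬺[38;2;23;23;35m[48;2;200;100;255m🬬[38;2;35;35;50m[48;2;15;15;25m🬛[38;2;15;15;25m[48;2;35;35;50m🬰[38;2;15;15;25m[48;2;35;35;50m🬐[38;2;15;15;25m[48;2;35;35;50m🬰[38;2;21;21;33m[48;2;200;100;255m🬆[38;2;200;100;255m[48;2;15;15;25m🬺[38;2;23;23;35m[48;2;200;100;255m🬬[38;2;15;15;25m[48;2;35;35;50m🬐[38;2;15;15;25m[48;2;35;35;50m🬰[38;2;15;15;25m[48;2;35;35;50m🬰[0m
[38;2;200;100;255m[48;2;15;15;25m🬆[38;2;15;15;25m[48;2;15;15;25m [38;2;35;35;50m[48;2;15;15;25m▌[38;2;15;15;25m[48;2;15;15;25m [38;2;15;15;25m[48;2;35;35;50m▌[38;2;15;15;25m[48;2;15;15;25m [38;2;15;15;25m[48;2;200;100;255m🬺[38;2;200;100;255m[48;2;21;21;33m🬆[38;2;15;15;25m[48;2;15;15;25m [38;2;15;15;25m[48;2;35;35;50m▌[38;2;15;15;25m[48;2;15;15;25m [38;2;15;15;25m[48;2;15;15;25m [0m
[38;2;35;35;50m[48;2;15;15;25m🬂[38;2;35;35;50m[48;2;15;15;25m🬂[38;2;31;31;45m[48;2;200;100;255m🬝[38;2;200;100;255m[48;2;28;28;41m🬱[38;2;28;28;41m[48;2;200;100;255m🬆[38;2;200;100;255m[48;2;35;35;50m🬺[38;2;23;23;35m[48;2;200;100;255m🬬[38;2;35;35;50m[48;2;15;15;25m🬕[38;2;35;35;50m[48;2;15;15;25m🬂[38;2;35;35;50m[48;2;15;15;25m🬨[38;2;35;35;50m[48;2;15;15;25m🬂[38;2;35;35;50m[48;2;15;15;25m🬂[0m
[38;2;15;15;25m[48;2;35;35;50m🬰[38;2;15;15;25m[48;2;35;35;50m🬰[38;2;200;100;255m[48;2;28;28;41m🬊[38;2;200;100;255m[48;2;15;15;25m🬝[38;2;200;100;255m[48;2;30;30;43m🬂[38;2;200;100;255m[48;2;21;21;33m🬆[38;2;15;15;25m[48;2;35;35;50m🬰[38;2;35;35;50m[48;2;15;15;25m🬛[38;2;15;15;25m[48;2;35;35;50m🬰[38;2;15;15;25m[48;2;35;35;50m🬐[38;2;15;15;25m[48;2;35;35;50m🬰[38;2;15;15;25m[48;2;35;35;50m🬰[0m
[38;2;15;15;25m[48;2;15;15;25m [38;2;15;15;25m[48;2;15;15;25m [38;2;35;35;50m[48;2;15;15;25m▌[38;2;15;15;25m[48;2;15;15;25m [38;2;15;15;25m[48;2;35;35;50m▌[38;2;15;15;25m[48;2;15;15;25m [38;2;15;15;25m[48;2;15;15;25m [38;2;35;35;50m[48;2;15;15;25m▌[38;2;15;15;25m[48;2;15;15;25m [38;2;15;15;25m[48;2;35;35;50m▌[38;2;15;15;25m[48;2;15;15;25m [38;2;15;15;25m[48;2;15;15;25m [0m
</frame>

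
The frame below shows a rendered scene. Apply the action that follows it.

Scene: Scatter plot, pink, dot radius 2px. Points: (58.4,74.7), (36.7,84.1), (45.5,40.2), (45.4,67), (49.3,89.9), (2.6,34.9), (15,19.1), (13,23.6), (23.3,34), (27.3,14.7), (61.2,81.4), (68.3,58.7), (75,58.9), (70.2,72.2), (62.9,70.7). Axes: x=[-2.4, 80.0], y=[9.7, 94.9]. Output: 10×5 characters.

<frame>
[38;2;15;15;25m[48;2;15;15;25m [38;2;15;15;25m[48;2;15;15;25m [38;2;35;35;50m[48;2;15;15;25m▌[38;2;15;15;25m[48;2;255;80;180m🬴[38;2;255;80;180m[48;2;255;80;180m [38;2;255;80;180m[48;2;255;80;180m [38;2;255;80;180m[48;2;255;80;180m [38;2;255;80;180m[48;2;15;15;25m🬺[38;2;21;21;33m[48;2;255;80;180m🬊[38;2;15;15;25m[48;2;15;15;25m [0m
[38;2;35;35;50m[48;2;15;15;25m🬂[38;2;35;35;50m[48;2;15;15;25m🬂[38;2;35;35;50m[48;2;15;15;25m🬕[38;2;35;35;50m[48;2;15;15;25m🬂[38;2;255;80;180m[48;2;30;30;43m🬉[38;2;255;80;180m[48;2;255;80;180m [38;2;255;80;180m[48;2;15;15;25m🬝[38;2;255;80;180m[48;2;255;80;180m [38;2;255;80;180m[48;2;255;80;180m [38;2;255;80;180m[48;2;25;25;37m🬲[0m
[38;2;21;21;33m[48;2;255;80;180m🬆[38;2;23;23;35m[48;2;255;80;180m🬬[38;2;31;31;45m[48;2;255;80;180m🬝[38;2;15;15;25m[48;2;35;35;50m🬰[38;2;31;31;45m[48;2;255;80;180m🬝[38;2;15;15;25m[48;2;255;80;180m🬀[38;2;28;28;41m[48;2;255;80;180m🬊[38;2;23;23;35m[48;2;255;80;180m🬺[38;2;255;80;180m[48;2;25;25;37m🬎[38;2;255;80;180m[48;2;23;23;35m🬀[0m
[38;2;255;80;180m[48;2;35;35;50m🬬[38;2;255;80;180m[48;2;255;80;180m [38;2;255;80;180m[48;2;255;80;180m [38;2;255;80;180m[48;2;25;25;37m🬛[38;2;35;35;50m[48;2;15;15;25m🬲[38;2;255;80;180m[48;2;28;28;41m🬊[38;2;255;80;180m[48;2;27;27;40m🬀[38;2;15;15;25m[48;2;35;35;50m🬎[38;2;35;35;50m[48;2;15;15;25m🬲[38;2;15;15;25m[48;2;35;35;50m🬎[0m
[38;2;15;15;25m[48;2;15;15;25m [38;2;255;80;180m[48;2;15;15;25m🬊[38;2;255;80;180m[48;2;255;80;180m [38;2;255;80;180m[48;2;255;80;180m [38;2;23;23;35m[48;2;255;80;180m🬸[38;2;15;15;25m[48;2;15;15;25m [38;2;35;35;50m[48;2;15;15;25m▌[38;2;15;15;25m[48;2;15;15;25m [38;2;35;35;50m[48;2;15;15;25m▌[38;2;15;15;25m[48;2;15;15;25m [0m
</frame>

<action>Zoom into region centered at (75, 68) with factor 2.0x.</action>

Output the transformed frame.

<frame>
[38;2;15;15;25m[48;2;255;80;180m🬝[38;2;15;15;25m[48;2;255;80;180m🬀[38;2;21;21;33m[48;2;255;80;180m🬊[38;2;15;15;25m[48;2;15;15;25m [38;2;35;35;50m[48;2;15;15;25m▌[38;2;15;15;25m[48;2;15;15;25m [38;2;35;35;50m[48;2;15;15;25m▌[38;2;15;15;25m[48;2;15;15;25m [38;2;35;35;50m[48;2;15;15;25m▌[38;2;15;15;25m[48;2;15;15;25m [0m
[38;2;255;80;180m[48;2;255;80;180m [38;2;255;80;180m[48;2;255;80;180m [38;2;255;80;180m[48;2;28;28;41m🬮[38;2;35;35;50m[48;2;255;80;180m🬀[38;2;255;80;180m[48;2;28;28;41m🬱[38;2;35;35;50m[48;2;15;15;25m🬂[38;2;35;35;50m[48;2;15;15;25m🬕[38;2;35;35;50m[48;2;15;15;25m🬂[38;2;35;35;50m[48;2;15;15;25m🬕[38;2;35;35;50m[48;2;15;15;25m🬂[0m
[38;2;23;23;35m[48;2;255;80;180m🬺[38;2;255;80;180m[48;2;15;15;25m🬬[38;2;255;80;180m[48;2;28;28;41m🬆[38;2;255;80;180m[48;2;25;25;37m🬙[38;2;255;80;180m[48;2;25;25;37m🬶[38;2;23;23;35m[48;2;255;80;180m🬬[38;2;35;35;50m[48;2;15;15;25m🬛[38;2;15;15;25m[48;2;35;35;50m🬰[38;2;35;35;50m[48;2;15;15;25m🬛[38;2;15;15;25m[48;2;35;35;50m🬰[0m
[38;2;15;15;25m[48;2;35;35;50m🬎[38;2;15;15;25m[48;2;35;35;50m🬎[38;2;35;35;50m[48;2;255;80;180m🬐[38;2;255;80;180m[48;2;255;80;180m [38;2;255;80;180m[48;2;35;35;50m🬬[38;2;255;80;180m[48;2;28;28;41m🬆[38;2;35;35;50m[48;2;15;15;25m🬲[38;2;15;15;25m[48;2;35;35;50m🬎[38;2;35;35;50m[48;2;15;15;25m🬲[38;2;15;15;25m[48;2;35;35;50m🬎[0m
[38;2;15;15;25m[48;2;15;15;25m [38;2;15;15;25m[48;2;15;15;25m [38;2;35;35;50m[48;2;15;15;25m▌[38;2;255;80;180m[48;2;15;15;25m🬀[38;2;35;35;50m[48;2;15;15;25m▌[38;2;15;15;25m[48;2;15;15;25m [38;2;35;35;50m[48;2;15;15;25m▌[38;2;15;15;25m[48;2;15;15;25m [38;2;35;35;50m[48;2;15;15;25m▌[38;2;15;15;25m[48;2;15;15;25m [0m
</frame>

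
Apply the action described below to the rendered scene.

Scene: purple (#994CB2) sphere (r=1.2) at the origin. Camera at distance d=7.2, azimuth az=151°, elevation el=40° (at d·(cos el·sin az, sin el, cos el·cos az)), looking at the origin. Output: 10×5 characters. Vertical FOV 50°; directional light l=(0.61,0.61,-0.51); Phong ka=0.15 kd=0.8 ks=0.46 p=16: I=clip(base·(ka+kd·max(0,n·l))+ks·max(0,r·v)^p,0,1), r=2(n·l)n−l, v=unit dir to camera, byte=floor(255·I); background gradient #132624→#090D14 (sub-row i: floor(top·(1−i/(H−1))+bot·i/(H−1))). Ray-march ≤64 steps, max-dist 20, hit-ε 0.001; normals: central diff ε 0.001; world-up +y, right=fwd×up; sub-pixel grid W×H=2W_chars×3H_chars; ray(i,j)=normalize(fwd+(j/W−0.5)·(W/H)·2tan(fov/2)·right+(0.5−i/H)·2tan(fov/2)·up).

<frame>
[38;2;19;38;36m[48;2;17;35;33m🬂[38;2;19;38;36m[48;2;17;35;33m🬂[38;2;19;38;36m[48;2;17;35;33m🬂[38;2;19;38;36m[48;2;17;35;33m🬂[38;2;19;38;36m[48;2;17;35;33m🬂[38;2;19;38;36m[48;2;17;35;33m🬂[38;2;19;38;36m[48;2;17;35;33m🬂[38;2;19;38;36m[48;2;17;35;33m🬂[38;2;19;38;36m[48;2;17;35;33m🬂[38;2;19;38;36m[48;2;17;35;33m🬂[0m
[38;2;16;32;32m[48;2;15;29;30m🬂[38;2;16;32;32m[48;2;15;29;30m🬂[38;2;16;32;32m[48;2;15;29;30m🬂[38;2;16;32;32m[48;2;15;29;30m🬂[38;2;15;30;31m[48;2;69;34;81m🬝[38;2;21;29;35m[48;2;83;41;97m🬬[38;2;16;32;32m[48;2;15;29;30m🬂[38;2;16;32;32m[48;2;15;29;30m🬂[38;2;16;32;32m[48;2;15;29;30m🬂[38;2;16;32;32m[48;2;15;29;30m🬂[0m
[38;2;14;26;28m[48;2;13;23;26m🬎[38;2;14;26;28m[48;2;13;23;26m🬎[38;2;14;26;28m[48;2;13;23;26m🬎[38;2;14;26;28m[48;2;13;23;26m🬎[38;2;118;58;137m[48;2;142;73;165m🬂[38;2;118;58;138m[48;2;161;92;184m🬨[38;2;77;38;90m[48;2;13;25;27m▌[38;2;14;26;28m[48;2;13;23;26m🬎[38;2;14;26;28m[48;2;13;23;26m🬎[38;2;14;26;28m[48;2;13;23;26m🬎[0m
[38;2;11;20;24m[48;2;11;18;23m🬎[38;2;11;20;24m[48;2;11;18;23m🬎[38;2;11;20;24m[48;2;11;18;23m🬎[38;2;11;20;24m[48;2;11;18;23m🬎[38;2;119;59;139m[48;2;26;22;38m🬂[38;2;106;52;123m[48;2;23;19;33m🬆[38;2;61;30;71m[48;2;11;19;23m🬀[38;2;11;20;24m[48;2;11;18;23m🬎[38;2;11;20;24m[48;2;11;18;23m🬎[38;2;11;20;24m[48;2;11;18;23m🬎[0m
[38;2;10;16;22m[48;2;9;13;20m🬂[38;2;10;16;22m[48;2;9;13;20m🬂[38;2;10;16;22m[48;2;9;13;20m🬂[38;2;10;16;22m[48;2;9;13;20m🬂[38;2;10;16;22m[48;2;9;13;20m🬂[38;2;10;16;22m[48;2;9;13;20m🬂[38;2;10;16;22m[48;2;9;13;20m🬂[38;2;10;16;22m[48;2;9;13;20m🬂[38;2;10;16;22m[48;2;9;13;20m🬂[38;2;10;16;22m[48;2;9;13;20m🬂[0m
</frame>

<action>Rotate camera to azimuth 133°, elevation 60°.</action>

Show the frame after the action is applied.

<frame>
[38;2;19;38;36m[48;2;17;35;33m🬂[38;2;19;38;36m[48;2;17;35;33m🬂[38;2;19;38;36m[48;2;17;35;33m🬂[38;2;19;38;36m[48;2;17;35;33m🬂[38;2;19;38;36m[48;2;17;35;33m🬂[38;2;19;38;36m[48;2;17;35;33m🬂[38;2;19;38;36m[48;2;17;35;33m🬂[38;2;19;38;36m[48;2;17;35;33m🬂[38;2;19;38;36m[48;2;17;35;33m🬂[38;2;19;38;36m[48;2;17;35;33m🬂[0m
[38;2;16;32;32m[48;2;15;29;30m🬂[38;2;16;32;32m[48;2;15;29;30m🬂[38;2;16;32;32m[48;2;15;29;30m🬂[38;2;16;32;32m[48;2;15;29;30m🬂[38;2;15;30;31m[48;2;22;11;26m🬝[38;2;17;27;30m[48;2;42;21;49m🬬[38;2;16;32;32m[48;2;15;29;30m🬂[38;2;16;32;32m[48;2;15;29;30m🬂[38;2;16;32;32m[48;2;15;29;30m🬂[38;2;16;32;32m[48;2;15;29;30m🬂[0m
[38;2;14;26;28m[48;2;13;23;26m🬎[38;2;14;26;28m[48;2;13;23;26m🬎[38;2;14;26;28m[48;2;13;23;26m🬎[38;2;14;26;28m[48;2;13;23;26m🬎[38;2;78;38;90m[48;2;120;60;140m🬂[38;2;114;56;133m[48;2;255;188;255m🬬[38;2;102;51;119m[48;2;24;25;36m🬓[38;2;14;26;28m[48;2;13;23;26m🬎[38;2;14;26;28m[48;2;13;23;26m🬎[38;2;14;26;28m[48;2;13;23;26m🬎[0m
[38;2;11;20;24m[48;2;11;18;23m🬎[38;2;11;20;24m[48;2;11;18;23m🬎[38;2;11;20;24m[48;2;11;18;23m🬎[38;2;11;20;24m[48;2;11;18;23m🬎[38;2;116;57;135m[48;2;11;18;23m🬊[38;2;125;62;145m[48;2;11;18;23m🬎[38;2;102;51;119m[48;2;11;19;23m🬀[38;2;11;20;24m[48;2;11;18;23m🬎[38;2;11;20;24m[48;2;11;18;23m🬎[38;2;11;20;24m[48;2;11;18;23m🬎[0m
[38;2;10;16;22m[48;2;9;13;20m🬂[38;2;10;16;22m[48;2;9;13;20m🬂[38;2;10;16;22m[48;2;9;13;20m🬂[38;2;10;16;22m[48;2;9;13;20m🬂[38;2;10;16;22m[48;2;9;13;20m🬂[38;2;10;16;22m[48;2;9;13;20m🬂[38;2;10;16;22m[48;2;9;13;20m🬂[38;2;10;16;22m[48;2;9;13;20m🬂[38;2;10;16;22m[48;2;9;13;20m🬂[38;2;10;16;22m[48;2;9;13;20m🬂[0m
</frame>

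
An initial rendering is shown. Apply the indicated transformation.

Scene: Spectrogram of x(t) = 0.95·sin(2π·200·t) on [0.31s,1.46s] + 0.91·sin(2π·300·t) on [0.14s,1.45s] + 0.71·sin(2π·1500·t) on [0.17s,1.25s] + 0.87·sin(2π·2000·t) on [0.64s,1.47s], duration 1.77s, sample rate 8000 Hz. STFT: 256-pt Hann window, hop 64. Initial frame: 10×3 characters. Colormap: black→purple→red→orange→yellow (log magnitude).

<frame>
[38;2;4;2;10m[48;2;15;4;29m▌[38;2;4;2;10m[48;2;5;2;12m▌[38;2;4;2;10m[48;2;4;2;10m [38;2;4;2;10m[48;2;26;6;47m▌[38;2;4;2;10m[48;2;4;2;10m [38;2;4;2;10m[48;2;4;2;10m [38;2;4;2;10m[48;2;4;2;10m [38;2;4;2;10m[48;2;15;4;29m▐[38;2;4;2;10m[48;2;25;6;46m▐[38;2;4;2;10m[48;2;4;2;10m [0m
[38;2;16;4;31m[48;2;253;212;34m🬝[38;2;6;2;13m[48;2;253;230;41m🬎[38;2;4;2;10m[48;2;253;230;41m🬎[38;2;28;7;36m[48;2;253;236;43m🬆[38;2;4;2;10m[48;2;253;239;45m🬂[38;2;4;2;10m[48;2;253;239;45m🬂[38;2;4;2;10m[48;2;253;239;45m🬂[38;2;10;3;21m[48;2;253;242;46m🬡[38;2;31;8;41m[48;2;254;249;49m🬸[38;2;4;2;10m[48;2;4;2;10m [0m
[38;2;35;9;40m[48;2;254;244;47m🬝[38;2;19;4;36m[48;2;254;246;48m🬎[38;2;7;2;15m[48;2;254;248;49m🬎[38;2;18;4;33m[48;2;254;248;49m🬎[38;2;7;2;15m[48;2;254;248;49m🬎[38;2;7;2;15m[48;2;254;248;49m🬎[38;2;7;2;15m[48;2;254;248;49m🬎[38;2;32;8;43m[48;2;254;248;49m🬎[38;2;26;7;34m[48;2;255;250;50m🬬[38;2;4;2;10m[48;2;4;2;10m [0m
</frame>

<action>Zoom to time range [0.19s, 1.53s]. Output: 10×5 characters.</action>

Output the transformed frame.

<frame>
[38;2;4;2;10m[48;2;5;2;12m▌[38;2;4;2;10m[48;2;4;2;10m [38;2;4;2;10m[48;2;4;2;10m [38;2;4;2;10m[48;2;21;5;39m▐[38;2;4;2;10m[48;2;4;2;10m [38;2;4;2;10m[48;2;4;2;10m [38;2;4;2;10m[48;2;4;2;10m [38;2;4;2;10m[48;2;5;2;12m▌[38;2;4;2;10m[48;2;12;3;25m▐[38;2;4;2;10m[48;2;22;5;41m▌[0m
[38;2;4;2;10m[48;2;6;2;13m▌[38;2;4;2;10m[48;2;4;2;10m [38;2;4;2;10m[48;2;4;2;10m [38;2;4;2;10m[48;2;34;7;60m▐[38;2;4;2;10m[48;2;4;2;10m [38;2;4;2;10m[48;2;4;2;10m [38;2;4;2;10m[48;2;4;2;10m [38;2;4;2;10m[48;2;6;2;13m▌[38;2;4;2;10m[48;2;17;4;31m▐[38;2;4;2;10m[48;2;35;8;62m▌[0m
[38;2;4;2;10m[48;2;7;2;16m▌[38;2;4;2;10m[48;2;4;2;10m [38;2;4;2;10m[48;2;4;2;10m [38;2;64;16;47m[48;2;254;249;49m🬰[38;2;4;2;10m[48;2;254;249;49m🬰[38;2;4;2;10m[48;2;254;249;49m🬰[38;2;4;2;10m[48;2;254;249;49m🬰[38;2;9;2;19m[48;2;254;249;49m🬰[38;2;35;9;37m[48;2;254;249;49m🬰[38;2;64;16;47m[48;2;254;249;49m🬰[0m
[38;2;253;229;41m[48;2;10;3;20m🬂[38;2;253;229;41m[48;2;4;2;10m🬂[38;2;253;229;41m[48;2;4;2;10m🬂[38;2;253;229;41m[48;2;16;4;31m🬂[38;2;253;229;41m[48;2;4;2;10m🬂[38;2;253;229;41m[48;2;4;2;10m🬂[38;2;253;229;41m[48;2;4;2;10m🬂[38;2;253;229;41m[48;2;9;3;18m🬂[38;2;252;201;30m[48;2;24;6;36m🬀[38;2;4;2;10m[48;2;35;8;63m▌[0m
[38;2;19;5;36m[48;2;241;198;54m🬂[38;2;5;2;12m[48;2;254;246;48m🬂[38;2;5;2;12m[48;2;254;246;48m🬂[38;2;14;4;27m[48;2;254;246;48m🬂[38;2;5;2;12m[48;2;254;246;48m🬂[38;2;5;2;12m[48;2;254;246;48m🬂[38;2;5;2;12m[48;2;254;246;48m🬂[38;2;6;2;15m[48;2;254;246;48m🬂[38;2;16;4;30m[48;2;254;246;48m🬂[38;2;27;6;49m[48;2;254;246;48m🬂[0m
</frame>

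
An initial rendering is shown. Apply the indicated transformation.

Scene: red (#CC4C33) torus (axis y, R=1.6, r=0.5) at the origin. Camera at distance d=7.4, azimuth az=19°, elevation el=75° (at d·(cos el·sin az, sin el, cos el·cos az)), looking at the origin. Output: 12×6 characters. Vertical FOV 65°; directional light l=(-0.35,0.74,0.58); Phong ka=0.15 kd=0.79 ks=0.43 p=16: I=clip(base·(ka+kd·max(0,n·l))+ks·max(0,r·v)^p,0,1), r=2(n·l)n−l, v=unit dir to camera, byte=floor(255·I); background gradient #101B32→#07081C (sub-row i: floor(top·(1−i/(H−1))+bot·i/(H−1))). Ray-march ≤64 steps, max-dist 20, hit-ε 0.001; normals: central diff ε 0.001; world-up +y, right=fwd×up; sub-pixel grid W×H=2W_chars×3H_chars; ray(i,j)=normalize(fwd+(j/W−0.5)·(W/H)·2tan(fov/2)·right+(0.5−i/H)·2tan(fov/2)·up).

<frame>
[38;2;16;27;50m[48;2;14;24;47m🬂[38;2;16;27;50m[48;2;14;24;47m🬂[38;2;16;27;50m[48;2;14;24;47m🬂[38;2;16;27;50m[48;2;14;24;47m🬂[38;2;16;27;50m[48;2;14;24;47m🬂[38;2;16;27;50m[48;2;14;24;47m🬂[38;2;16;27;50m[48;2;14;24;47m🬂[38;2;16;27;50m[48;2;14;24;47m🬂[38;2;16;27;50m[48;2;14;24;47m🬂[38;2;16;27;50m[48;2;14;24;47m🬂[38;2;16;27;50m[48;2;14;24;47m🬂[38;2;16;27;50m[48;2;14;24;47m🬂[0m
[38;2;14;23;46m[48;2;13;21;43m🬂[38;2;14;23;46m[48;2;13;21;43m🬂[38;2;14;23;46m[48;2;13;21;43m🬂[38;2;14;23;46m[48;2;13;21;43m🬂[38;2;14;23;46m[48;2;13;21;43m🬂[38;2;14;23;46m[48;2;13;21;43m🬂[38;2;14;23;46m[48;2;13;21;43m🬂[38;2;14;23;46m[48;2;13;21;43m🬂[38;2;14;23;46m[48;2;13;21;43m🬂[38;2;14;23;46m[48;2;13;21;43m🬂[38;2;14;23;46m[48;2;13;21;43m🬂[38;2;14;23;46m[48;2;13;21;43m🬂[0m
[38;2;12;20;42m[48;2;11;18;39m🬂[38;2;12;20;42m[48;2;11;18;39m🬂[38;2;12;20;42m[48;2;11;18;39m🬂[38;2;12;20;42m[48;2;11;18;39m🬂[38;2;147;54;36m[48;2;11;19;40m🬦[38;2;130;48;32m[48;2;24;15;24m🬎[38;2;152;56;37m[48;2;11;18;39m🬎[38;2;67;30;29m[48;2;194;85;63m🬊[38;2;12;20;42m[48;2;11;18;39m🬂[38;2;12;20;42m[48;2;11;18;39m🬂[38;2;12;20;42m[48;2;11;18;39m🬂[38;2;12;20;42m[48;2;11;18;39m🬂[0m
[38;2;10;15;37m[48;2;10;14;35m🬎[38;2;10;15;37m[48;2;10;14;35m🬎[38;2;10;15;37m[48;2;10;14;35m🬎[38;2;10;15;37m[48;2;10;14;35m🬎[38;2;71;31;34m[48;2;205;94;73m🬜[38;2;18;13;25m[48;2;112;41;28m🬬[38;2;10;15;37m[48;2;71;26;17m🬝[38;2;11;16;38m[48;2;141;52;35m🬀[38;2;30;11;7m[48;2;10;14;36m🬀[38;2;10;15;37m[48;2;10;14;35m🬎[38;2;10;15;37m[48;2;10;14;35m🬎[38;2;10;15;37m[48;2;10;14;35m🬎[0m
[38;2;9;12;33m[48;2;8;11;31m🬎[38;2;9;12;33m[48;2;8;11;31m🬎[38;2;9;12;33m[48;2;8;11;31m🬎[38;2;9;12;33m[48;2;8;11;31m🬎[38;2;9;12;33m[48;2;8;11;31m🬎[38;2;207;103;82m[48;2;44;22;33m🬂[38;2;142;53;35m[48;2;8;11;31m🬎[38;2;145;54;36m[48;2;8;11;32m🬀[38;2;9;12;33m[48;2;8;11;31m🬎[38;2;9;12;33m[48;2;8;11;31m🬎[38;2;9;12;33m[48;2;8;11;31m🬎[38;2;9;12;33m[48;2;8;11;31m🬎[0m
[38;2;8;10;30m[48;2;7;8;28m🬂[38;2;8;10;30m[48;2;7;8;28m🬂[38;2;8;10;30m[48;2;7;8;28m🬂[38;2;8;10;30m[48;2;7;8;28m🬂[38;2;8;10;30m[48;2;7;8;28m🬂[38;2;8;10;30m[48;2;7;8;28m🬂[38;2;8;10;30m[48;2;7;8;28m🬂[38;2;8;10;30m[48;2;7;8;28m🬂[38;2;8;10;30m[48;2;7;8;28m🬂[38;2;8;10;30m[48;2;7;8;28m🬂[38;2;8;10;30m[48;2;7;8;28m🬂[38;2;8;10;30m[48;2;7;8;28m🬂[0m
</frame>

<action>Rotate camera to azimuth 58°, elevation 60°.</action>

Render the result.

<frame>
[38;2;16;27;50m[48;2;14;24;47m🬂[38;2;16;27;50m[48;2;14;24;47m🬂[38;2;16;27;50m[48;2;14;24;47m🬂[38;2;16;27;50m[48;2;14;24;47m🬂[38;2;16;27;50m[48;2;14;24;47m🬂[38;2;16;27;50m[48;2;14;24;47m🬂[38;2;16;27;50m[48;2;14;24;47m🬂[38;2;16;27;50m[48;2;14;24;47m🬂[38;2;16;27;50m[48;2;14;24;47m🬂[38;2;16;27;50m[48;2;14;24;47m🬂[38;2;16;27;50m[48;2;14;24;47m🬂[38;2;16;27;50m[48;2;14;24;47m🬂[0m
[38;2;14;23;46m[48;2;13;21;43m🬂[38;2;14;23;46m[48;2;13;21;43m🬂[38;2;14;23;46m[48;2;13;21;43m🬂[38;2;14;23;46m[48;2;13;21;43m🬂[38;2;14;23;46m[48;2;13;21;43m🬂[38;2;14;23;46m[48;2;13;21;43m🬂[38;2;14;23;46m[48;2;13;21;43m🬂[38;2;14;23;46m[48;2;13;21;43m🬂[38;2;14;23;46m[48;2;13;21;43m🬂[38;2;14;23;46m[48;2;13;21;43m🬂[38;2;14;23;46m[48;2;13;21;43m🬂[38;2;14;23;46m[48;2;13;21;43m🬂[0m
[38;2;12;20;42m[48;2;11;18;39m🬂[38;2;12;20;42m[48;2;11;18;39m🬂[38;2;12;20;42m[48;2;11;18;39m🬂[38;2;12;20;42m[48;2;11;18;39m🬂[38;2;158;58;39m[48;2;11;19;40m🬦[38;2;133;49;33m[48;2;29;18;26m🬅[38;2;128;47;31m[48;2;11;18;39m🬎[38;2;33;22;34m[48;2;177;71;50m🬊[38;2;12;20;42m[48;2;11;18;39m🬂[38;2;12;20;42m[48;2;11;18;39m🬂[38;2;12;20;42m[48;2;11;18;39m🬂[38;2;12;20;42m[48;2;11;18;39m🬂[0m
[38;2;10;15;37m[48;2;10;14;35m🬎[38;2;10;15;37m[48;2;10;14;35m🬎[38;2;10;15;37m[48;2;10;14;35m🬎[38;2;10;15;37m[48;2;10;14;35m🬎[38;2;10;14;35m[48;2;168;66;47m🬏[38;2;16;14;30m[48;2;135;50;34m🬎[38;2;10;15;37m[48;2;135;50;33m🬎[38;2;49;24;30m[48;2;159;59;39m🬟[38;2;30;11;7m[48;2;10;14;36m🬄[38;2;10;15;37m[48;2;10;14;35m🬎[38;2;10;15;37m[48;2;10;14;35m🬎[38;2;10;15;37m[48;2;10;14;35m🬎[0m
[38;2;9;12;33m[48;2;8;11;31m🬎[38;2;9;12;33m[48;2;8;11;31m🬎[38;2;9;12;33m[48;2;8;11;31m🬎[38;2;9;12;33m[48;2;8;11;31m🬎[38;2;9;12;33m[48;2;8;11;31m🬎[38;2;152;57;39m[48;2;8;11;32m🬂[38;2;135;50;33m[48;2;18;12;26m🬂[38;2;83;31;20m[48;2;8;11;32m🬀[38;2;9;12;33m[48;2;8;11;31m🬎[38;2;9;12;33m[48;2;8;11;31m🬎[38;2;9;12;33m[48;2;8;11;31m🬎[38;2;9;12;33m[48;2;8;11;31m🬎[0m
[38;2;8;10;30m[48;2;7;8;28m🬂[38;2;8;10;30m[48;2;7;8;28m🬂[38;2;8;10;30m[48;2;7;8;28m🬂[38;2;8;10;30m[48;2;7;8;28m🬂[38;2;8;10;30m[48;2;7;8;28m🬂[38;2;8;10;30m[48;2;7;8;28m🬂[38;2;8;10;30m[48;2;7;8;28m🬂[38;2;8;10;30m[48;2;7;8;28m🬂[38;2;8;10;30m[48;2;7;8;28m🬂[38;2;8;10;30m[48;2;7;8;28m🬂[38;2;8;10;30m[48;2;7;8;28m🬂[38;2;8;10;30m[48;2;7;8;28m🬂[0m
</frame>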